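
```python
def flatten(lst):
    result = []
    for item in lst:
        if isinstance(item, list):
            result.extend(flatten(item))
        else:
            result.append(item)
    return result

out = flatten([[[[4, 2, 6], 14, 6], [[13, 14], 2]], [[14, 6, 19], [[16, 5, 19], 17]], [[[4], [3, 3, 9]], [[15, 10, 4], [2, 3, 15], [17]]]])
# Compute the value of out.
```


flatten([[[[4, 2, 6], 14, 6], [[13, 14], 2]], [[14, 6, 19], [[16, 5, 19], 17]], [[[4], [3, 3, 9]], [[15, 10, 4], [2, 3, 15], [17]]]])
Processing each element:
  [[[4, 2, 6], 14, 6], [[13, 14], 2]] is a list -> flatten recursively -> [4, 2, 6, 14, 6, 13, 14, 2]
  [[14, 6, 19], [[16, 5, 19], 17]] is a list -> flatten recursively -> [14, 6, 19, 16, 5, 19, 17]
  [[[4], [3, 3, 9]], [[15, 10, 4], [2, 3, 15], [17]]] is a list -> flatten recursively -> [4, 3, 3, 9, 15, 10, 4, 2, 3, 15, 17]
= [4, 2, 6, 14, 6, 13, 14, 2, 14, 6, 19, 16, 5, 19, 17, 4, 3, 3, 9, 15, 10, 4, 2, 3, 15, 17]


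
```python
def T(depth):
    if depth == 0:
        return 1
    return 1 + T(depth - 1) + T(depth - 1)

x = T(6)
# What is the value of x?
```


T(6)
= 1 + T(5) + T(5)
= 1 + 2 * T(5)
T(k) = 2^(k+1) - 1
T(0) = 1
T(1) = 3
T(2) = 7
T(3) = 15
T(4) = 31
T(6) = 2^7 - 1 = 127


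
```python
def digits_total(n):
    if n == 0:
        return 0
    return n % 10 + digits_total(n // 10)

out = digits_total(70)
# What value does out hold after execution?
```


digits_total(70)
= 0 + digits_total(7)
= 0 + 7 + digits_total(0)
= 0 + 7 + 0
= 7


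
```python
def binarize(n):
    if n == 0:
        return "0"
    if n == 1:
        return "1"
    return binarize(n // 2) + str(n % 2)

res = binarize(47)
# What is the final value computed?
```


binarize(47)
= binarize(23) + "1"
= binarize(11) + "1" + "1"
= binarize(5) + "1" + "1" + "1"
= binarize(2) + "1" + "1" + "1" + "1"
= binarize(1) + "0" + "1" + "1" + "1" + "1"
= "1" + "0" + "1" + "1" + "1" + "1"
= "101111"


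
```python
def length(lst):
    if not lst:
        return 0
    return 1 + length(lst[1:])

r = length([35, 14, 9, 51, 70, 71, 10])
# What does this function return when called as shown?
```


length([35, 14, 9, 51, 70, 71, 10])
= 1 + length([14, 9, 51, 70, 71, 10])
= 1 + 1 + length([9, 51, 70, 71, 10])
= 1 + 1 + 1 + length([51, 70, 71, 10])
= 1 + 1 + 1 + 1 + length([70, 71, 10])
= 1 + 1 + 1 + 1 + 1 + length([71, 10])
= 1 + 1 + 1 + 1 + 1 + 1 + length([10])
= 1 + 1 + 1 + 1 + 1 + 1 + 1 + length([])
= 1 + 1 + 1 + 1 + 1 + 1 + 1 + 0
= 7


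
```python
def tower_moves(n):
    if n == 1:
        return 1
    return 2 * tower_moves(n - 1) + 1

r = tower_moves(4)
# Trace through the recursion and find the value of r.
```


tower_moves(4)
= 2 * tower_moves(3) + 1
= 2 * (2 * tower_moves(2) + 1) + 1
= 2 * (2 * (2 * tower_moves(1) + 1) + 1) + 1
Now compute bottom-up:
tower_moves(1) = 1
tower_moves(2) = 2 * 1 + 1 = 3
tower_moves(3) = 2 * 3 + 1 = 7
tower_moves(4) = 2 * 7 + 1 = 15
= 15


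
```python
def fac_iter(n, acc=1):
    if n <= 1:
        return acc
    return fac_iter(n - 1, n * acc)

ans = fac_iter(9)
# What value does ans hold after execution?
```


fac_iter(9, 1)
= fac_iter(8, 9 * 1) = fac_iter(8, 9)
= fac_iter(7, 8 * 9) = fac_iter(7, 72)
= fac_iter(6, 7 * 72) = fac_iter(6, 504)
= fac_iter(5, 6 * 504) = fac_iter(5, 3024)
= fac_iter(4, 5 * 3024) = fac_iter(4, 15120)
= fac_iter(3, 4 * 15120) = fac_iter(3, 60480)
= fac_iter(2, 3 * 60480) = fac_iter(2, 181440)
= fac_iter(1, 2 * 181440) = fac_iter(1, 362880)
n <= 1, return acc = 362880


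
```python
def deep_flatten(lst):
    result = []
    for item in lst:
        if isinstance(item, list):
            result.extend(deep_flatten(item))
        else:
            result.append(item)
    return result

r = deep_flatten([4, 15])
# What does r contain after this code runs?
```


deep_flatten([4, 15])
Processing each element:
  4 is not a list -> append 4
  15 is not a list -> append 15
= [4, 15]


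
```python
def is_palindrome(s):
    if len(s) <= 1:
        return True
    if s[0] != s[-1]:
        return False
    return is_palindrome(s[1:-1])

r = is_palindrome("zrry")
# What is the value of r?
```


is_palindrome("zrry")
"zrry": s[0]='z' != s[-1]='y' -> False
= False


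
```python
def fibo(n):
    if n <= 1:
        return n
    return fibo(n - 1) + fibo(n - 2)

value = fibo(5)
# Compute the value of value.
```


fibo(5)
= fibo(4) + fibo(3)
= (fibo(3) + fibo(2)) + fibo(3)
Computing bottom-up: fibo(0)=0, fibo(1)=1, fibo(2)=1, fibo(3)=2, fibo(4)=3, fibo(5)=5
= 5


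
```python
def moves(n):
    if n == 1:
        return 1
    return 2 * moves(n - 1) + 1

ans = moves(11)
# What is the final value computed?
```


moves(11)
= 2 * moves(10) + 1
= 2 * (2 * moves(9) + 1) + 1
= 2 * (2 * (2 * moves(8) + 1) + 1) + 1
= 2 * (2 * (2 * (2 * moves(7) + 1) + 1) + 1) + 1
= 2 * (2 * (2 * (2 * (2 * moves(6) + 1) + 1) + 1) + 1) + 1
= 2 * (2 * (2 * (2 * (2 * (2 * moves(5) + 1) + 1) + 1) + 1) + 1) + 1
= 2 * (2 * (2 * (2 * (2 * (2 * (2 * moves(4) + 1) + 1) + 1) + 1) + 1) + 1) + 1
= 2 * (2 * (2 * (2 * (2 * (2 * (2 * (2 * moves(3) + 1) + 1) + 1) + 1) + 1) + 1) + 1) + 1
= 2 * (2 * (2 * (2 * (2 * (2 * (2 * (2 * (2 * moves(2) + 1) + 1) + 1) + 1) + 1) + 1) + 1) + 1) + 1
= 2 * (2 * (2 * (2 * (2 * (2 * (2 * (2 * (2 * (2 * moves(1) + 1) + 1) + 1) + 1) + 1) + 1) + 1) + 1) + 1) + 1
Now compute bottom-up:
moves(1) = 1
moves(2) = 2 * 1 + 1 = 3
moves(3) = 2 * 3 + 1 = 7
moves(4) = 2 * 7 + 1 = 15
moves(5) = 2 * 15 + 1 = 31
moves(6) = 2 * 31 + 1 = 63
moves(7) = 2 * 63 + 1 = 127
moves(8) = 2 * 127 + 1 = 255
moves(9) = 2 * 255 + 1 = 511
moves(10) = 2 * 511 + 1 = 1023
moves(11) = 2 * 1023 + 1 = 2047
= 2047


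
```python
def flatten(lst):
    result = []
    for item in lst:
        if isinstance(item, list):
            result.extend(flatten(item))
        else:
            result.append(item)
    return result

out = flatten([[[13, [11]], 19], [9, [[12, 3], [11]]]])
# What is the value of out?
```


flatten([[[13, [11]], 19], [9, [[12, 3], [11]]]])
Processing each element:
  [[13, [11]], 19] is a list -> flatten recursively -> [13, 11, 19]
  [9, [[12, 3], [11]]] is a list -> flatten recursively -> [9, 12, 3, 11]
= [13, 11, 19, 9, 12, 3, 11]


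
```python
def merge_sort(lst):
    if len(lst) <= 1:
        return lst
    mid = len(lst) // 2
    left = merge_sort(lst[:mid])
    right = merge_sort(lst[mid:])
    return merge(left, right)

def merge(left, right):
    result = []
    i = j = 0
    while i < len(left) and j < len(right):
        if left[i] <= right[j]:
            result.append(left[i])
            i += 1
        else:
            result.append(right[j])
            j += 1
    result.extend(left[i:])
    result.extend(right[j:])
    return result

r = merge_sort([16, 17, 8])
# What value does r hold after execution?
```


merge_sort([16, 17, 8])
Split into [16] and [17, 8]
Left sorted: [16]
Right sorted: [8, 17]
Merge [16] and [8, 17]
= [8, 16, 17]


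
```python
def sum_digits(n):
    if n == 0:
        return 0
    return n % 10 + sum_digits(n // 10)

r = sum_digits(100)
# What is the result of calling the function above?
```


sum_digits(100)
= 0 + sum_digits(10)
= 0 + 0 + sum_digits(1)
= 0 + 0 + 1 + sum_digits(0)
= 0 + 0 + 1 + 0
= 1


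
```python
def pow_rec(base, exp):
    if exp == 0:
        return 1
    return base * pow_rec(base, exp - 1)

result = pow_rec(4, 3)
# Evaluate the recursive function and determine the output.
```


pow_rec(4, 3)
= 4 * pow_rec(4, 2)
= 4 * 4 * pow_rec(4, 1)
= 4 * 4 * 4 * pow_rec(4, 0)
= 4 * 4 * 4 * 1
= 64


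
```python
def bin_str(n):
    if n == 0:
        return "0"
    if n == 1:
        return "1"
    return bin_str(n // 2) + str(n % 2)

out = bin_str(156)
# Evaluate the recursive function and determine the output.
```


bin_str(156)
= bin_str(78) + "0"
= bin_str(39) + "0" + "0"
= bin_str(19) + "1" + "0" + "0"
= bin_str(9) + "1" + "1" + "0" + "0"
= bin_str(4) + "1" + "1" + "1" + "0" + "0"
= bin_str(2) + "0" + "1" + "1" + "1" + "0" + "0"
= bin_str(1) + "0" + "0" + "1" + "1" + "1" + "0" + "0"
= "1" + "0" + "0" + "1" + "1" + "1" + "0" + "0"
= "10011100"


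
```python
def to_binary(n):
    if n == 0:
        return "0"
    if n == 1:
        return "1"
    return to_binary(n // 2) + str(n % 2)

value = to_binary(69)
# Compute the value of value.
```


to_binary(69)
= to_binary(34) + "1"
= to_binary(17) + "0" + "1"
= to_binary(8) + "1" + "0" + "1"
= to_binary(4) + "0" + "1" + "0" + "1"
= to_binary(2) + "0" + "0" + "1" + "0" + "1"
= to_binary(1) + "0" + "0" + "0" + "1" + "0" + "1"
= "1" + "0" + "0" + "0" + "1" + "0" + "1"
= "1000101"


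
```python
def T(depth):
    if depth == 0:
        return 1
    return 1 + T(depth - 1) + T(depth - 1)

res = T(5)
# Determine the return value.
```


T(5)
= 1 + T(4) + T(4)
= 1 + 2 * T(4)
T(k) = 2^(k+1) - 1
T(0) = 1
T(1) = 3
T(2) = 7
T(3) = 15
T(4) = 31
T(5) = 2^6 - 1 = 63


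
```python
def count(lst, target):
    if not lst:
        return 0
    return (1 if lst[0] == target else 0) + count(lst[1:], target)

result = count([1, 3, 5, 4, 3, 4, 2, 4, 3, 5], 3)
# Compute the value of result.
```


count([1, 3, 5, 4, 3, 4, 2, 4, 3, 5], 3)
lst[0]=1 != 3: 0 + count([3, 5, 4, 3, 4, 2, 4, 3, 5], 3)
lst[0]=3 == 3: 1 + count([5, 4, 3, 4, 2, 4, 3, 5], 3)
lst[0]=5 != 3: 0 + count([4, 3, 4, 2, 4, 3, 5], 3)
lst[0]=4 != 3: 0 + count([3, 4, 2, 4, 3, 5], 3)
lst[0]=3 == 3: 1 + count([4, 2, 4, 3, 5], 3)
lst[0]=4 != 3: 0 + count([2, 4, 3, 5], 3)
lst[0]=2 != 3: 0 + count([4, 3, 5], 3)
lst[0]=4 != 3: 0 + count([3, 5], 3)
lst[0]=3 == 3: 1 + count([5], 3)
lst[0]=5 != 3: 0 + count([], 3)
= 3


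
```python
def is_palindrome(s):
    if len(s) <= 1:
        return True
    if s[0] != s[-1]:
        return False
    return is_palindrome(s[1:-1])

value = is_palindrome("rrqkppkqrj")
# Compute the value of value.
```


is_palindrome("rrqkppkqrj")
"rrqkppkqrj": s[0]='r' != s[-1]='j' -> False
= False


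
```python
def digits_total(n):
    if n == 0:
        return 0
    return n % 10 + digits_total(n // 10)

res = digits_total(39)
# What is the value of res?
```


digits_total(39)
= 9 + digits_total(3)
= 9 + 3 + digits_total(0)
= 9 + 3 + 0
= 12


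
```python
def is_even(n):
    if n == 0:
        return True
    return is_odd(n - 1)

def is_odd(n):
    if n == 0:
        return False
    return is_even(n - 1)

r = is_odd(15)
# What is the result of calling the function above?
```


is_odd(15)
= is_even(14)
= is_odd(13)
= is_even(12)
= is_odd(11)
= is_even(10)
= is_odd(9)
= is_even(8)
= is_odd(7)
= is_even(6)
= is_odd(5)
= is_even(4)
= is_odd(3)
= is_even(2)
= is_odd(1)
= is_even(0)
n == 0: return True
= True


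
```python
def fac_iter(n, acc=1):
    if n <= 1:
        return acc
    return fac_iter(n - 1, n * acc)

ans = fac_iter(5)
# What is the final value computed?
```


fac_iter(5, 1)
= fac_iter(4, 5 * 1) = fac_iter(4, 5)
= fac_iter(3, 4 * 5) = fac_iter(3, 20)
= fac_iter(2, 3 * 20) = fac_iter(2, 60)
= fac_iter(1, 2 * 60) = fac_iter(1, 120)
n <= 1, return acc = 120


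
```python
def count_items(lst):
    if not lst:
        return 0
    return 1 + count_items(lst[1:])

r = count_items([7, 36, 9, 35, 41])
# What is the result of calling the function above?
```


count_items([7, 36, 9, 35, 41])
= 1 + count_items([36, 9, 35, 41])
= 1 + 1 + count_items([9, 35, 41])
= 1 + 1 + 1 + count_items([35, 41])
= 1 + 1 + 1 + 1 + count_items([41])
= 1 + 1 + 1 + 1 + 1 + count_items([])
= 1 + 1 + 1 + 1 + 1 + 0
= 5


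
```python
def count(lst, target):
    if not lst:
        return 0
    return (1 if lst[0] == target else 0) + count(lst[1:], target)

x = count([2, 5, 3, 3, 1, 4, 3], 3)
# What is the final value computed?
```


count([2, 5, 3, 3, 1, 4, 3], 3)
lst[0]=2 != 3: 0 + count([5, 3, 3, 1, 4, 3], 3)
lst[0]=5 != 3: 0 + count([3, 3, 1, 4, 3], 3)
lst[0]=3 == 3: 1 + count([3, 1, 4, 3], 3)
lst[0]=3 == 3: 1 + count([1, 4, 3], 3)
lst[0]=1 != 3: 0 + count([4, 3], 3)
lst[0]=4 != 3: 0 + count([3], 3)
lst[0]=3 == 3: 1 + count([], 3)
= 3


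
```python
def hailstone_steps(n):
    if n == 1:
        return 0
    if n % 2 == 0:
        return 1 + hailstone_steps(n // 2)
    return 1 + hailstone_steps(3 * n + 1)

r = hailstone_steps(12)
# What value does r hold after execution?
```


hailstone_steps(12)
12 is even -> hailstone_steps(6)
6 is even -> hailstone_steps(3)
3 is odd -> 3*3+1 = 10 -> hailstone_steps(10)
10 is even -> hailstone_steps(5)
5 is odd -> 3*5+1 = 16 -> hailstone_steps(16)
16 is even -> hailstone_steps(8)
8 is even -> hailstone_steps(4)
4 is even -> hailstone_steps(2)
2 is even -> hailstone_steps(1)
Reached 1 after 9 steps
= 9


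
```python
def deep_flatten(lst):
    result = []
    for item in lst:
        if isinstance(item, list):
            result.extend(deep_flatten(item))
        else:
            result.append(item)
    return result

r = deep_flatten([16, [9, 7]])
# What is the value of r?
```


deep_flatten([16, [9, 7]])
Processing each element:
  16 is not a list -> append 16
  [9, 7] is a list -> deep_flatten recursively -> [9, 7]
= [16, 9, 7]


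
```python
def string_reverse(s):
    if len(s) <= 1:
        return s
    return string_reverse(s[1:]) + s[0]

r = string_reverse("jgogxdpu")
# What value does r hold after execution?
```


string_reverse("jgogxdpu")
= string_reverse("gogxdpu") + "j"
= string_reverse("ogxdpu") + "g" + "j"
= string_reverse("gxdpu") + "o" + "g" + "j"
= string_reverse("xdpu") + "g" + "o" + "g" + "j"
= string_reverse("dpu") + "x" + "g" + "o" + "g" + "j"
= string_reverse("pu") + "d" + "x" + "g" + "o" + "g" + "j"
= string_reverse("u") + "p" + "d" + "x" + "g" + "o" + "g" + "j"
= "u" + "p" + "d" + "x" + "g" + "o" + "g" + "j"
= "updxgogj"


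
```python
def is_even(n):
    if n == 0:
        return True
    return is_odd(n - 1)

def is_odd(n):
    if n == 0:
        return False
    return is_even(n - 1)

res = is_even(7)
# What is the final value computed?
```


is_even(7)
= is_odd(6)
= is_even(5)
= is_odd(4)
= is_even(3)
= is_odd(2)
= is_even(1)
= is_odd(0)
n == 0: return False
= False


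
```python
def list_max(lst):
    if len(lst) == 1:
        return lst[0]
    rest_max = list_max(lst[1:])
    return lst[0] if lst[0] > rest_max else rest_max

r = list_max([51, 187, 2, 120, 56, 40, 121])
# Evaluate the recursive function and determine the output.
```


list_max([51, 187, 2, 120, 56, 40, 121])
= compare 51 with list_max([187, 2, 120, 56, 40, 121])
= compare 187 with list_max([2, 120, 56, 40, 121])
= compare 2 with list_max([120, 56, 40, 121])
= compare 120 with list_max([56, 40, 121])
= compare 56 with list_max([40, 121])
= compare 40 with list_max([121])
Base: list_max([121]) = 121
compare 40 with 121: max = 121
compare 56 with 121: max = 121
compare 120 with 121: max = 121
compare 2 with 121: max = 121
compare 187 with 121: max = 187
compare 51 with 187: max = 187
= 187


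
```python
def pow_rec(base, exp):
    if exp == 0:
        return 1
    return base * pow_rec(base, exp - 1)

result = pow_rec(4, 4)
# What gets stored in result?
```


pow_rec(4, 4)
= 4 * pow_rec(4, 3)
= 4 * 4 * pow_rec(4, 2)
= 4 * 4 * 4 * pow_rec(4, 1)
= 4 * 4 * 4 * 4 * pow_rec(4, 0)
= 4 * 4 * 4 * 4 * 1
= 256


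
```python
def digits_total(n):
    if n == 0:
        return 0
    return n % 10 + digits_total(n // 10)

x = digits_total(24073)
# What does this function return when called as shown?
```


digits_total(24073)
= 3 + digits_total(2407)
= 3 + 7 + digits_total(240)
= 3 + 7 + 0 + digits_total(24)
= 3 + 7 + 0 + 4 + digits_total(2)
= 3 + 7 + 0 + 4 + 2 + digits_total(0)
= 3 + 7 + 0 + 4 + 2 + 0
= 16


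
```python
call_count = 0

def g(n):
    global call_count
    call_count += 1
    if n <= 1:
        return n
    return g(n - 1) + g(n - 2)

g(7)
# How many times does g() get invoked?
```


g(7) calls g(6) and g(5); each non-base call branches into two more.
Let C(k) = total number of calls made by g(k), including the call to g(k) itself.
Base cases: C(0) = 1, C(1) = 1
Recurrence: C(k) = 1 + C(k-1) + C(k-2)
  C(2) = 1 + C(1) + C(0) = 1 + 1 + 1 = 3
  C(3) = 1 + C(2) + C(1) = 1 + 3 + 1 = 5
  C(4) = 1 + C(3) + C(2) = 1 + 5 + 3 = 9
  C(5) = 1 + C(4) + C(3) = 1 + 9 + 5 = 15
  C(6) = 1 + C(5) + C(4) = 1 + 15 + 9 = 25
  C(7) = 1 + C(6) + C(5) = 1 + 25 + 15 = 41
Total calls = C(7) = 41


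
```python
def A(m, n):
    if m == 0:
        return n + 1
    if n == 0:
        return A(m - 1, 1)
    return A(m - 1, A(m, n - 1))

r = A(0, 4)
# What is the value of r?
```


A(0, 4)
m == 0: return 4 + 1 = 5
= 5


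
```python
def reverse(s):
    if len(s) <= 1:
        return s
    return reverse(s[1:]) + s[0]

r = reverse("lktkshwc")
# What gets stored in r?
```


reverse("lktkshwc")
= reverse("ktkshwc") + "l"
= reverse("tkshwc") + "k" + "l"
= reverse("kshwc") + "t" + "k" + "l"
= reverse("shwc") + "k" + "t" + "k" + "l"
= reverse("hwc") + "s" + "k" + "t" + "k" + "l"
= reverse("wc") + "h" + "s" + "k" + "t" + "k" + "l"
= reverse("c") + "w" + "h" + "s" + "k" + "t" + "k" + "l"
= "c" + "w" + "h" + "s" + "k" + "t" + "k" + "l"
= "cwhsktkl"


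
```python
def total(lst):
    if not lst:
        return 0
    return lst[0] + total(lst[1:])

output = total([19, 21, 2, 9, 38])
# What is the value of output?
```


total([19, 21, 2, 9, 38])
= 19 + total([21, 2, 9, 38])
= 19 + 21 + total([2, 9, 38])
= 19 + 21 + 2 + total([9, 38])
= 19 + 21 + 2 + 9 + total([38])
= 19 + 21 + 2 + 9 + 38 + total([])
= 19 + 21 + 2 + 9 + 38 + 0
= 89


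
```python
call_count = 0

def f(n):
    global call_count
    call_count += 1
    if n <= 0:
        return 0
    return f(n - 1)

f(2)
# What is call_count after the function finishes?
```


f(2) calls f(1) calls ... calls f(0)
Total calls: 2 + 1 (for base case) = 3


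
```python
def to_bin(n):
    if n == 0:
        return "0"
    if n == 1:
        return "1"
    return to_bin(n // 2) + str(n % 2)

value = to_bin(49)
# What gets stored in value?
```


to_bin(49)
= to_bin(24) + "1"
= to_bin(12) + "0" + "1"
= to_bin(6) + "0" + "0" + "1"
= to_bin(3) + "0" + "0" + "0" + "1"
= to_bin(1) + "1" + "0" + "0" + "0" + "1"
= "1" + "1" + "0" + "0" + "0" + "1"
= "110001"


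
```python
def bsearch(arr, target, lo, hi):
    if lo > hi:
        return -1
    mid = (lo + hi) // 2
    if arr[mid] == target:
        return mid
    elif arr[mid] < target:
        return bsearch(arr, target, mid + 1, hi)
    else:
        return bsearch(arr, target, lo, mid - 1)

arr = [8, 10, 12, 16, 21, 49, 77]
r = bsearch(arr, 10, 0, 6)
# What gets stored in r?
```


bsearch(arr, 10, 0, 6)
lo=0, hi=6, mid=3, arr[mid]=16
16 > 10, search left half
lo=0, hi=2, mid=1, arr[mid]=10
arr[1] == 10, found at index 1
= 1


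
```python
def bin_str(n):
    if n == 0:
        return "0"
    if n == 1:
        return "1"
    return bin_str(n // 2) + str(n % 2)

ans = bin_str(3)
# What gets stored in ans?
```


bin_str(3)
= bin_str(1) + "1"
= "1" + "1"
= "11"


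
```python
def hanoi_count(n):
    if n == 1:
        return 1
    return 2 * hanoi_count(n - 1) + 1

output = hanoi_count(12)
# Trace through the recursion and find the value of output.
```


hanoi_count(12)
= 2 * hanoi_count(11) + 1
= 2 * (2 * hanoi_count(10) + 1) + 1
= 2 * (2 * (2 * hanoi_count(9) + 1) + 1) + 1
= 2 * (2 * (2 * (2 * hanoi_count(8) + 1) + 1) + 1) + 1
= 2 * (2 * (2 * (2 * (2 * hanoi_count(7) + 1) + 1) + 1) + 1) + 1
= 2 * (2 * (2 * (2 * (2 * (2 * hanoi_count(6) + 1) + 1) + 1) + 1) + 1) + 1
= 2 * (2 * (2 * (2 * (2 * (2 * (2 * hanoi_count(5) + 1) + 1) + 1) + 1) + 1) + 1) + 1
= 2 * (2 * (2 * (2 * (2 * (2 * (2 * (2 * hanoi_count(4) + 1) + 1) + 1) + 1) + 1) + 1) + 1) + 1
= 2 * (2 * (2 * (2 * (2 * (2 * (2 * (2 * (2 * hanoi_count(3) + 1) + 1) + 1) + 1) + 1) + 1) + 1) + 1) + 1
= 2 * (2 * (2 * (2 * (2 * (2 * (2 * (2 * (2 * (2 * hanoi_count(2) + 1) + 1) + 1) + 1) + 1) + 1) + 1) + 1) + 1) + 1
= 2 * (2 * (2 * (2 * (2 * (2 * (2 * (2 * (2 * (2 * (2 * hanoi_count(1) + 1) + 1) + 1) + 1) + 1) + 1) + 1) + 1) + 1) + 1) + 1
Now compute bottom-up:
hanoi_count(1) = 1
hanoi_count(2) = 2 * 1 + 1 = 3
hanoi_count(3) = 2 * 3 + 1 = 7
hanoi_count(4) = 2 * 7 + 1 = 15
hanoi_count(5) = 2 * 15 + 1 = 31
hanoi_count(6) = 2 * 31 + 1 = 63
hanoi_count(7) = 2 * 63 + 1 = 127
hanoi_count(8) = 2 * 127 + 1 = 255
hanoi_count(9) = 2 * 255 + 1 = 511
hanoi_count(10) = 2 * 511 + 1 = 1023
hanoi_count(11) = 2 * 1023 + 1 = 2047
hanoi_count(12) = 2 * 2047 + 1 = 4095
= 4095


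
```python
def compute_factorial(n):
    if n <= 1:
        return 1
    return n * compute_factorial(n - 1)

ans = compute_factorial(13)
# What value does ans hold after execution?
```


compute_factorial(13)
= 13 * compute_factorial(12)
= 13 * 12 * compute_factorial(11)
= 13 * 12 * 11 * compute_factorial(10)
= 13 * 12 * 11 * 10 * compute_factorial(9)
= 13 * 12 * 11 * 10 * 9 * compute_factorial(8)
= 13 * 12 * 11 * 10 * 9 * 8 * compute_factorial(7)
= 13 * 12 * 11 * 10 * 9 * 8 * 7 * compute_factorial(6)
= 13 * 12 * 11 * 10 * 9 * 8 * 7 * 6 * compute_factorial(5)
= 13 * 12 * 11 * 10 * 9 * 8 * 7 * 6 * 5 * compute_factorial(4)
= 13 * 12 * 11 * 10 * 9 * 8 * 7 * 6 * 5 * 4 * compute_factorial(3)
= 13 * 12 * 11 * 10 * 9 * 8 * 7 * 6 * 5 * 4 * 3 * compute_factorial(2)
= 13 * 12 * 11 * 10 * 9 * 8 * 7 * 6 * 5 * 4 * 3 * 2 * compute_factorial(1)
= 13 * 12 * 11 * 10 * 9 * 8 * 7 * 6 * 5 * 4 * 3 * 2 * 1
= 6227020800


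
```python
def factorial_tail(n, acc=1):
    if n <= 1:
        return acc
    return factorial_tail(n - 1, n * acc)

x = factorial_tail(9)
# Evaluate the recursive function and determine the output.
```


factorial_tail(9, 1)
= factorial_tail(8, 9 * 1) = factorial_tail(8, 9)
= factorial_tail(7, 8 * 9) = factorial_tail(7, 72)
= factorial_tail(6, 7 * 72) = factorial_tail(6, 504)
= factorial_tail(5, 6 * 504) = factorial_tail(5, 3024)
= factorial_tail(4, 5 * 3024) = factorial_tail(4, 15120)
= factorial_tail(3, 4 * 15120) = factorial_tail(3, 60480)
= factorial_tail(2, 3 * 60480) = factorial_tail(2, 181440)
= factorial_tail(1, 2 * 181440) = factorial_tail(1, 362880)
n <= 1, return acc = 362880


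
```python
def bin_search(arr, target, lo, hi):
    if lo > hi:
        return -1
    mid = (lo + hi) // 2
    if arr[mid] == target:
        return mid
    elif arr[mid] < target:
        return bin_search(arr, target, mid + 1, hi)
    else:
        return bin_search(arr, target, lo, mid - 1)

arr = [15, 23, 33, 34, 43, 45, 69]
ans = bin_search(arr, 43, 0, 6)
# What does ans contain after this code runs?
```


bin_search(arr, 43, 0, 6)
lo=0, hi=6, mid=3, arr[mid]=34
34 < 43, search right half
lo=4, hi=6, mid=5, arr[mid]=45
45 > 43, search left half
lo=4, hi=4, mid=4, arr[mid]=43
arr[4] == 43, found at index 4
= 4


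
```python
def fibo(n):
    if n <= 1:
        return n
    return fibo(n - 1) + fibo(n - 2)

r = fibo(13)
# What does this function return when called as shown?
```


fibo(13)
= fibo(12) + fibo(11)
= (fibo(11) + fibo(10)) + fibo(11)
Computing bottom-up: fibo(0)=0, fibo(1)=1, fibo(2)=1, fibo(3)=2, fibo(4)=3, fibo(5)=5, fibo(6)=8, fibo(7)=13, fibo(8)=21, fibo(9)=34, fibo(10)=55, fibo(11)=89, fibo(12)=144, fibo(13)=233
= 233


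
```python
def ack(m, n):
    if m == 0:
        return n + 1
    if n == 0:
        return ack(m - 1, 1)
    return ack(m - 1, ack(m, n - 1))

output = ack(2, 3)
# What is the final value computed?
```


ack(2, 3)
= ack(1, ack(2, 2))
First compute ack(2, 2) = 7
= ack(1, 7)
= 9


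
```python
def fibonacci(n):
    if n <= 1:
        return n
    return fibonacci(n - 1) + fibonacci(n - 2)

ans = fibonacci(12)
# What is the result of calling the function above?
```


fibonacci(12)
= fibonacci(11) + fibonacci(10)
= (fibonacci(10) + fibonacci(9)) + fibonacci(10)
Computing bottom-up: fibonacci(0)=0, fibonacci(1)=1, fibonacci(2)=1, fibonacci(3)=2, fibonacci(4)=3, fibonacci(5)=5, fibonacci(6)=8, fibonacci(7)=13, fibonacci(8)=21, fibonacci(9)=34, fibonacci(10)=55, fibonacci(11)=89, fibonacci(12)=144
= 144


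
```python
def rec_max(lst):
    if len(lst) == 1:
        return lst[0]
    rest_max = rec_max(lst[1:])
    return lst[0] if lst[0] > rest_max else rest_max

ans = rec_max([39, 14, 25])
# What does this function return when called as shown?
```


rec_max([39, 14, 25])
= compare 39 with rec_max([14, 25])
= compare 14 with rec_max([25])
Base: rec_max([25]) = 25
compare 14 with 25: max = 25
compare 39 with 25: max = 39
= 39


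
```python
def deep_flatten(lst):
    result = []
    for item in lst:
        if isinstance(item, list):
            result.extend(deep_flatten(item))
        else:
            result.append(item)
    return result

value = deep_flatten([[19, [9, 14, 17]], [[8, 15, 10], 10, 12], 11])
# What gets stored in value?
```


deep_flatten([[19, [9, 14, 17]], [[8, 15, 10], 10, 12], 11])
Processing each element:
  [19, [9, 14, 17]] is a list -> deep_flatten recursively -> [19, 9, 14, 17]
  [[8, 15, 10], 10, 12] is a list -> deep_flatten recursively -> [8, 15, 10, 10, 12]
  11 is not a list -> append 11
= [19, 9, 14, 17, 8, 15, 10, 10, 12, 11]


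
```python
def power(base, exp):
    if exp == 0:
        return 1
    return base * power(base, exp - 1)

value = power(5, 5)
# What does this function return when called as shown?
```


power(5, 5)
= 5 * power(5, 4)
= 5 * 5 * power(5, 3)
= 5 * 5 * 5 * power(5, 2)
= 5 * 5 * 5 * 5 * power(5, 1)
= 5 * 5 * 5 * 5 * 5 * power(5, 0)
= 5 * 5 * 5 * 5 * 5 * 1
= 3125


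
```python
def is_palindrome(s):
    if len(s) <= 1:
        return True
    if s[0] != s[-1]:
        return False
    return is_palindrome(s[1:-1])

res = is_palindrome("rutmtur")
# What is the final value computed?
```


is_palindrome("rutmtur")
"rutmtur": s[0]='r' == s[-1]='r' -> is_palindrome("utmtu")
"utmtu": s[0]='u' == s[-1]='u' -> is_palindrome("tmt")
"tmt": s[0]='t' == s[-1]='t' -> is_palindrome("m")
"m": len <= 1 -> True
= True


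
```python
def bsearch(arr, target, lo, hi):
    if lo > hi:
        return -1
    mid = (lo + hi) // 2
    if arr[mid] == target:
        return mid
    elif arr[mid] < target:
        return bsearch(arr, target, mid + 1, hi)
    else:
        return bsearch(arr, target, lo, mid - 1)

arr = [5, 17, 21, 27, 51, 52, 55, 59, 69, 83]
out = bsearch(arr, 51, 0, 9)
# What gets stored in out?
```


bsearch(arr, 51, 0, 9)
lo=0, hi=9, mid=4, arr[mid]=51
arr[4] == 51, found at index 4
= 4


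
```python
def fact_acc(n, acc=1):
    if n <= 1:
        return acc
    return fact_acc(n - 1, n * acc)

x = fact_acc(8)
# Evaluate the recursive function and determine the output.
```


fact_acc(8, 1)
= fact_acc(7, 8 * 1) = fact_acc(7, 8)
= fact_acc(6, 7 * 8) = fact_acc(6, 56)
= fact_acc(5, 6 * 56) = fact_acc(5, 336)
= fact_acc(4, 5 * 336) = fact_acc(4, 1680)
= fact_acc(3, 4 * 1680) = fact_acc(3, 6720)
= fact_acc(2, 3 * 6720) = fact_acc(2, 20160)
= fact_acc(1, 2 * 20160) = fact_acc(1, 40320)
n <= 1, return acc = 40320


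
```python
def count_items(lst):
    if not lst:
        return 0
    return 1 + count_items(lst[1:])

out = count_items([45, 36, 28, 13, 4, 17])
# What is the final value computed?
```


count_items([45, 36, 28, 13, 4, 17])
= 1 + count_items([36, 28, 13, 4, 17])
= 1 + 1 + count_items([28, 13, 4, 17])
= 1 + 1 + 1 + count_items([13, 4, 17])
= 1 + 1 + 1 + 1 + count_items([4, 17])
= 1 + 1 + 1 + 1 + 1 + count_items([17])
= 1 + 1 + 1 + 1 + 1 + 1 + count_items([])
= 1 + 1 + 1 + 1 + 1 + 1 + 0
= 6


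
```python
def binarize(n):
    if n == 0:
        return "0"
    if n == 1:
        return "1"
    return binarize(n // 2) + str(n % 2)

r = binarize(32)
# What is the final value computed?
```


binarize(32)
= binarize(16) + "0"
= binarize(8) + "0" + "0"
= binarize(4) + "0" + "0" + "0"
= binarize(2) + "0" + "0" + "0" + "0"
= binarize(1) + "0" + "0" + "0" + "0" + "0"
= "1" + "0" + "0" + "0" + "0" + "0"
= "100000"


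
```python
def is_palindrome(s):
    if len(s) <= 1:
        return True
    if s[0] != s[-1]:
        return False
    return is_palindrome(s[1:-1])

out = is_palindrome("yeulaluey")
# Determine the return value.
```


is_palindrome("yeulaluey")
"yeulaluey": s[0]='y' == s[-1]='y' -> is_palindrome("eulalue")
"eulalue": s[0]='e' == s[-1]='e' -> is_palindrome("ulalu")
"ulalu": s[0]='u' == s[-1]='u' -> is_palindrome("lal")
"lal": s[0]='l' == s[-1]='l' -> is_palindrome("a")
"a": len <= 1 -> True
= True


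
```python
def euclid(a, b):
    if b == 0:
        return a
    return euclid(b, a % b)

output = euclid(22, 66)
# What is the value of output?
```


euclid(22, 66)
= euclid(66, 22 % 66) = euclid(66, 22)
= euclid(22, 66 % 22) = euclid(22, 0)
b == 0, return a = 22


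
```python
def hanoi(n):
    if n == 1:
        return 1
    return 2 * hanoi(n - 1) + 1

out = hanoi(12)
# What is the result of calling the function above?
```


hanoi(12)
= 2 * hanoi(11) + 1
= 2 * (2 * hanoi(10) + 1) + 1
= 2 * (2 * (2 * hanoi(9) + 1) + 1) + 1
= 2 * (2 * (2 * (2 * hanoi(8) + 1) + 1) + 1) + 1
= 2 * (2 * (2 * (2 * (2 * hanoi(7) + 1) + 1) + 1) + 1) + 1
= 2 * (2 * (2 * (2 * (2 * (2 * hanoi(6) + 1) + 1) + 1) + 1) + 1) + 1
= 2 * (2 * (2 * (2 * (2 * (2 * (2 * hanoi(5) + 1) + 1) + 1) + 1) + 1) + 1) + 1
= 2 * (2 * (2 * (2 * (2 * (2 * (2 * (2 * hanoi(4) + 1) + 1) + 1) + 1) + 1) + 1) + 1) + 1
= 2 * (2 * (2 * (2 * (2 * (2 * (2 * (2 * (2 * hanoi(3) + 1) + 1) + 1) + 1) + 1) + 1) + 1) + 1) + 1
= 2 * (2 * (2 * (2 * (2 * (2 * (2 * (2 * (2 * (2 * hanoi(2) + 1) + 1) + 1) + 1) + 1) + 1) + 1) + 1) + 1) + 1
= 2 * (2 * (2 * (2 * (2 * (2 * (2 * (2 * (2 * (2 * (2 * hanoi(1) + 1) + 1) + 1) + 1) + 1) + 1) + 1) + 1) + 1) + 1) + 1
Now compute bottom-up:
hanoi(1) = 1
hanoi(2) = 2 * 1 + 1 = 3
hanoi(3) = 2 * 3 + 1 = 7
hanoi(4) = 2 * 7 + 1 = 15
hanoi(5) = 2 * 15 + 1 = 31
hanoi(6) = 2 * 31 + 1 = 63
hanoi(7) = 2 * 63 + 1 = 127
hanoi(8) = 2 * 127 + 1 = 255
hanoi(9) = 2 * 255 + 1 = 511
hanoi(10) = 2 * 511 + 1 = 1023
hanoi(11) = 2 * 1023 + 1 = 2047
hanoi(12) = 2 * 2047 + 1 = 4095
= 4095


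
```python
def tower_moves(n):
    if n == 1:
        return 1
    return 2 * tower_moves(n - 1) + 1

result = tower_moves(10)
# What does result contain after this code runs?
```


tower_moves(10)
= 2 * tower_moves(9) + 1
= 2 * (2 * tower_moves(8) + 1) + 1
= 2 * (2 * (2 * tower_moves(7) + 1) + 1) + 1
= 2 * (2 * (2 * (2 * tower_moves(6) + 1) + 1) + 1) + 1
= 2 * (2 * (2 * (2 * (2 * tower_moves(5) + 1) + 1) + 1) + 1) + 1
= 2 * (2 * (2 * (2 * (2 * (2 * tower_moves(4) + 1) + 1) + 1) + 1) + 1) + 1
= 2 * (2 * (2 * (2 * (2 * (2 * (2 * tower_moves(3) + 1) + 1) + 1) + 1) + 1) + 1) + 1
= 2 * (2 * (2 * (2 * (2 * (2 * (2 * (2 * tower_moves(2) + 1) + 1) + 1) + 1) + 1) + 1) + 1) + 1
= 2 * (2 * (2 * (2 * (2 * (2 * (2 * (2 * (2 * tower_moves(1) + 1) + 1) + 1) + 1) + 1) + 1) + 1) + 1) + 1
Now compute bottom-up:
tower_moves(1) = 1
tower_moves(2) = 2 * 1 + 1 = 3
tower_moves(3) = 2 * 3 + 1 = 7
tower_moves(4) = 2 * 7 + 1 = 15
tower_moves(5) = 2 * 15 + 1 = 31
tower_moves(6) = 2 * 31 + 1 = 63
tower_moves(7) = 2 * 63 + 1 = 127
tower_moves(8) = 2 * 127 + 1 = 255
tower_moves(9) = 2 * 255 + 1 = 511
tower_moves(10) = 2 * 511 + 1 = 1023
= 1023


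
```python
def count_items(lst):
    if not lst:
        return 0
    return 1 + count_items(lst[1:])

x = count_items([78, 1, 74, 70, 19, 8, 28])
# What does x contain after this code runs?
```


count_items([78, 1, 74, 70, 19, 8, 28])
= 1 + count_items([1, 74, 70, 19, 8, 28])
= 1 + 1 + count_items([74, 70, 19, 8, 28])
= 1 + 1 + 1 + count_items([70, 19, 8, 28])
= 1 + 1 + 1 + 1 + count_items([19, 8, 28])
= 1 + 1 + 1 + 1 + 1 + count_items([8, 28])
= 1 + 1 + 1 + 1 + 1 + 1 + count_items([28])
= 1 + 1 + 1 + 1 + 1 + 1 + 1 + count_items([])
= 1 + 1 + 1 + 1 + 1 + 1 + 1 + 0
= 7


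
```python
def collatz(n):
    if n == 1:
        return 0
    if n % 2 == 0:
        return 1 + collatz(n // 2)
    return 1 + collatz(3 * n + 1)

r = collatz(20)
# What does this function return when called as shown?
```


collatz(20)
20 is even -> collatz(10)
10 is even -> collatz(5)
5 is odd -> 3*5+1 = 16 -> collatz(16)
16 is even -> collatz(8)
8 is even -> collatz(4)
4 is even -> collatz(2)
2 is even -> collatz(1)
Reached 1 after 7 steps
= 7


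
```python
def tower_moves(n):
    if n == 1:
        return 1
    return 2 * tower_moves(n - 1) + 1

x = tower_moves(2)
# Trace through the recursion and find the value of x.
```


tower_moves(2)
= 2 * tower_moves(1) + 1
Now compute bottom-up:
tower_moves(1) = 1
tower_moves(2) = 2 * 1 + 1 = 3
= 3


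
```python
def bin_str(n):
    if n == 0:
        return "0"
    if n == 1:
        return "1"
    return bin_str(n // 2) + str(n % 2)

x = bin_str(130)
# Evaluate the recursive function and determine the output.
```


bin_str(130)
= bin_str(65) + "0"
= bin_str(32) + "1" + "0"
= bin_str(16) + "0" + "1" + "0"
= bin_str(8) + "0" + "0" + "1" + "0"
= bin_str(4) + "0" + "0" + "0" + "1" + "0"
= bin_str(2) + "0" + "0" + "0" + "0" + "1" + "0"
= bin_str(1) + "0" + "0" + "0" + "0" + "0" + "1" + "0"
= "1" + "0" + "0" + "0" + "0" + "0" + "1" + "0"
= "10000010"


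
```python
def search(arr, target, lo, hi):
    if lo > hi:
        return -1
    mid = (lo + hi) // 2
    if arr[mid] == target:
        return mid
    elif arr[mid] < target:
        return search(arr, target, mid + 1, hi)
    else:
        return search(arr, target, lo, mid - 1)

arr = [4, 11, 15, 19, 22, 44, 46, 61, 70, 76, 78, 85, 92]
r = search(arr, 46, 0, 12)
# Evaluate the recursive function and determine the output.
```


search(arr, 46, 0, 12)
lo=0, hi=12, mid=6, arr[mid]=46
arr[6] == 46, found at index 6
= 6


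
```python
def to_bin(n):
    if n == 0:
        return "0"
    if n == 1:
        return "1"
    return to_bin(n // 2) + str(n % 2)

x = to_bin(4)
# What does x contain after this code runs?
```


to_bin(4)
= to_bin(2) + "0"
= to_bin(1) + "0" + "0"
= "1" + "0" + "0"
= "100"


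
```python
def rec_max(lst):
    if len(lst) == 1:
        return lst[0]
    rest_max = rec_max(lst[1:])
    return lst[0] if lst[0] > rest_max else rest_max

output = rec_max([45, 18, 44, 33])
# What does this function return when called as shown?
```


rec_max([45, 18, 44, 33])
= compare 45 with rec_max([18, 44, 33])
= compare 18 with rec_max([44, 33])
= compare 44 with rec_max([33])
Base: rec_max([33]) = 33
compare 44 with 33: max = 44
compare 18 with 44: max = 44
compare 45 with 44: max = 45
= 45


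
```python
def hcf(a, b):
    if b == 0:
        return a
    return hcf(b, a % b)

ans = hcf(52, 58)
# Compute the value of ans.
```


hcf(52, 58)
= hcf(58, 52 % 58) = hcf(58, 52)
= hcf(52, 58 % 52) = hcf(52, 6)
= hcf(6, 52 % 6) = hcf(6, 4)
= hcf(4, 6 % 4) = hcf(4, 2)
= hcf(2, 4 % 2) = hcf(2, 0)
b == 0, return a = 2


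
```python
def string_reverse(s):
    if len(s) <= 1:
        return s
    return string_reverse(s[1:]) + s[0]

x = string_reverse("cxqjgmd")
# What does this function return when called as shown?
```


string_reverse("cxqjgmd")
= string_reverse("xqjgmd") + "c"
= string_reverse("qjgmd") + "x" + "c"
= string_reverse("jgmd") + "q" + "x" + "c"
= string_reverse("gmd") + "j" + "q" + "x" + "c"
= string_reverse("md") + "g" + "j" + "q" + "x" + "c"
= string_reverse("d") + "m" + "g" + "j" + "q" + "x" + "c"
= "d" + "m" + "g" + "j" + "q" + "x" + "c"
= "dmgjqxc"


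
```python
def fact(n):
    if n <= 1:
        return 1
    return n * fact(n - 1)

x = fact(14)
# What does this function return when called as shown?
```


fact(14)
= 14 * fact(13)
= 14 * 13 * fact(12)
= 14 * 13 * 12 * fact(11)
= 14 * 13 * 12 * 11 * fact(10)
= 14 * 13 * 12 * 11 * 10 * fact(9)
= 14 * 13 * 12 * 11 * 10 * 9 * fact(8)
= 14 * 13 * 12 * 11 * 10 * 9 * 8 * fact(7)
= 14 * 13 * 12 * 11 * 10 * 9 * 8 * 7 * fact(6)
= 14 * 13 * 12 * 11 * 10 * 9 * 8 * 7 * 6 * fact(5)
= 14 * 13 * 12 * 11 * 10 * 9 * 8 * 7 * 6 * 5 * fact(4)
= 14 * 13 * 12 * 11 * 10 * 9 * 8 * 7 * 6 * 5 * 4 * fact(3)
= 14 * 13 * 12 * 11 * 10 * 9 * 8 * 7 * 6 * 5 * 4 * 3 * fact(2)
= 14 * 13 * 12 * 11 * 10 * 9 * 8 * 7 * 6 * 5 * 4 * 3 * 2 * fact(1)
= 14 * 13 * 12 * 11 * 10 * 9 * 8 * 7 * 6 * 5 * 4 * 3 * 2 * 1
= 87178291200


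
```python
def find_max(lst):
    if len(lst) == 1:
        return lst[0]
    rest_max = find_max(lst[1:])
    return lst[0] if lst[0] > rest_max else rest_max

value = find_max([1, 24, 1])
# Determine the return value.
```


find_max([1, 24, 1])
= compare 1 with find_max([24, 1])
= compare 24 with find_max([1])
Base: find_max([1]) = 1
compare 24 with 1: max = 24
compare 1 with 24: max = 24
= 24


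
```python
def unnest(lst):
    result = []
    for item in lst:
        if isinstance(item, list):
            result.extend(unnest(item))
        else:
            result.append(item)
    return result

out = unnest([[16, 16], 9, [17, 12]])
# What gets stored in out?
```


unnest([[16, 16], 9, [17, 12]])
Processing each element:
  [16, 16] is a list -> unnest recursively -> [16, 16]
  9 is not a list -> append 9
  [17, 12] is a list -> unnest recursively -> [17, 12]
= [16, 16, 9, 17, 12]


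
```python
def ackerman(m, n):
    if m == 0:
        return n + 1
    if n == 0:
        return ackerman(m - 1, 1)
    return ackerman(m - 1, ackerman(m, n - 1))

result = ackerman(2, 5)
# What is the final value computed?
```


ackerman(2, 5)
= ackerman(1, ackerman(2, 4))
First compute ackerman(2, 4) = 11
= ackerman(1, 11)
= 13


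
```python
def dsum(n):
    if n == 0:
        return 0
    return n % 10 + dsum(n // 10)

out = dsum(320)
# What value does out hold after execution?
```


dsum(320)
= 0 + dsum(32)
= 0 + 2 + dsum(3)
= 0 + 2 + 3 + dsum(0)
= 0 + 2 + 3 + 0
= 5


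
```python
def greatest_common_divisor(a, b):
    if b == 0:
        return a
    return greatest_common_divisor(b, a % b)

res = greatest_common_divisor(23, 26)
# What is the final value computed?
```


greatest_common_divisor(23, 26)
= greatest_common_divisor(26, 23 % 26) = greatest_common_divisor(26, 23)
= greatest_common_divisor(23, 26 % 23) = greatest_common_divisor(23, 3)
= greatest_common_divisor(3, 23 % 3) = greatest_common_divisor(3, 2)
= greatest_common_divisor(2, 3 % 2) = greatest_common_divisor(2, 1)
= greatest_common_divisor(1, 2 % 1) = greatest_common_divisor(1, 0)
b == 0, return a = 1


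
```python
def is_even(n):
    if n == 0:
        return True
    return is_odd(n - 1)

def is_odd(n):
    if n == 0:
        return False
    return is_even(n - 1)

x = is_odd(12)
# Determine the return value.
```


is_odd(12)
= is_even(11)
= is_odd(10)
= is_even(9)
= is_odd(8)
= is_even(7)
= is_odd(6)
= is_even(5)
= is_odd(4)
= is_even(3)
= is_odd(2)
= is_even(1)
= is_odd(0)
n == 0: return False
= False


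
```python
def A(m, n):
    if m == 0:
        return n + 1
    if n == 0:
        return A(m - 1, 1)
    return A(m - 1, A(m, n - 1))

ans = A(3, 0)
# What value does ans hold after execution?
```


A(3, 0)
n == 0: return A(2, 1)
= A(2, 1) = 5
= 5


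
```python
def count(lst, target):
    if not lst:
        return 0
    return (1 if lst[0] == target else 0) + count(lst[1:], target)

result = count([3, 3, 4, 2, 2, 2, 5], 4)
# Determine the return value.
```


count([3, 3, 4, 2, 2, 2, 5], 4)
lst[0]=3 != 4: 0 + count([3, 4, 2, 2, 2, 5], 4)
lst[0]=3 != 4: 0 + count([4, 2, 2, 2, 5], 4)
lst[0]=4 == 4: 1 + count([2, 2, 2, 5], 4)
lst[0]=2 != 4: 0 + count([2, 2, 5], 4)
lst[0]=2 != 4: 0 + count([2, 5], 4)
lst[0]=2 != 4: 0 + count([5], 4)
lst[0]=5 != 4: 0 + count([], 4)
= 1


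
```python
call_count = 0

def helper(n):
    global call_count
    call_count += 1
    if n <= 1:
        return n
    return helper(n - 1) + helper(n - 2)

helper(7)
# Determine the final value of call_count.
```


helper(7) calls helper(6) and helper(5); each non-base call branches into two more.
Let C(k) = total number of calls made by helper(k), including the call to helper(k) itself.
Base cases: C(0) = 1, C(1) = 1
Recurrence: C(k) = 1 + C(k-1) + C(k-2)
  C(2) = 1 + C(1) + C(0) = 1 + 1 + 1 = 3
  C(3) = 1 + C(2) + C(1) = 1 + 3 + 1 = 5
  C(4) = 1 + C(3) + C(2) = 1 + 5 + 3 = 9
  C(5) = 1 + C(4) + C(3) = 1 + 9 + 5 = 15
  C(6) = 1 + C(5) + C(4) = 1 + 15 + 9 = 25
  C(7) = 1 + C(6) + C(5) = 1 + 25 + 15 = 41
Total calls = C(7) = 41


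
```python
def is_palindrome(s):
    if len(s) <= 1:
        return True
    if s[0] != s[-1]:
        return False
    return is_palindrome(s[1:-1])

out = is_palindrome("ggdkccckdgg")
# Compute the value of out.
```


is_palindrome("ggdkccckdgg")
"ggdkccckdgg": s[0]='g' == s[-1]='g' -> is_palindrome("gdkccckdg")
"gdkccckdg": s[0]='g' == s[-1]='g' -> is_palindrome("dkccckd")
"dkccckd": s[0]='d' == s[-1]='d' -> is_palindrome("kccck")
"kccck": s[0]='k' == s[-1]='k' -> is_palindrome("ccc")
"ccc": s[0]='c' == s[-1]='c' -> is_palindrome("c")
"c": len <= 1 -> True
= True
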